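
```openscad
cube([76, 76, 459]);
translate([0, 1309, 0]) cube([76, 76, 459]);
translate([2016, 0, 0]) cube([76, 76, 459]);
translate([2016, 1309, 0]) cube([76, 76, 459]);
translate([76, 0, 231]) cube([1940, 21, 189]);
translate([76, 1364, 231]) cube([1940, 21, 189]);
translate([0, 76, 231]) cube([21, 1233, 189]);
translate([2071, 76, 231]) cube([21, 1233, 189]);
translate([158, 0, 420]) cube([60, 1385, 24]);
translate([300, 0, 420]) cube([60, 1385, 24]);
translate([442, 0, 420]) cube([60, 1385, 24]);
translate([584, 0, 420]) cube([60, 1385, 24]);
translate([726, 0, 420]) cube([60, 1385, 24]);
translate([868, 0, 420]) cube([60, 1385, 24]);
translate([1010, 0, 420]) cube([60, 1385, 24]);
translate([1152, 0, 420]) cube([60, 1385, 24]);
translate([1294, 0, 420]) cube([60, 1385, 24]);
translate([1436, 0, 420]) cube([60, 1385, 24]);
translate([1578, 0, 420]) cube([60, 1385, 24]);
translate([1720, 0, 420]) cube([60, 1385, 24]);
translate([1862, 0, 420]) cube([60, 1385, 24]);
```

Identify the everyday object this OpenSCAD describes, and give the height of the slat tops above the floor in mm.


A bed frame. The slat-top height is 444 mm.

Four posts, four rails, and a row of slats — a bed frame. Slats sit on the rails at z = 231 + 189 = 420; with slat thickness 24, the top is 444 mm.


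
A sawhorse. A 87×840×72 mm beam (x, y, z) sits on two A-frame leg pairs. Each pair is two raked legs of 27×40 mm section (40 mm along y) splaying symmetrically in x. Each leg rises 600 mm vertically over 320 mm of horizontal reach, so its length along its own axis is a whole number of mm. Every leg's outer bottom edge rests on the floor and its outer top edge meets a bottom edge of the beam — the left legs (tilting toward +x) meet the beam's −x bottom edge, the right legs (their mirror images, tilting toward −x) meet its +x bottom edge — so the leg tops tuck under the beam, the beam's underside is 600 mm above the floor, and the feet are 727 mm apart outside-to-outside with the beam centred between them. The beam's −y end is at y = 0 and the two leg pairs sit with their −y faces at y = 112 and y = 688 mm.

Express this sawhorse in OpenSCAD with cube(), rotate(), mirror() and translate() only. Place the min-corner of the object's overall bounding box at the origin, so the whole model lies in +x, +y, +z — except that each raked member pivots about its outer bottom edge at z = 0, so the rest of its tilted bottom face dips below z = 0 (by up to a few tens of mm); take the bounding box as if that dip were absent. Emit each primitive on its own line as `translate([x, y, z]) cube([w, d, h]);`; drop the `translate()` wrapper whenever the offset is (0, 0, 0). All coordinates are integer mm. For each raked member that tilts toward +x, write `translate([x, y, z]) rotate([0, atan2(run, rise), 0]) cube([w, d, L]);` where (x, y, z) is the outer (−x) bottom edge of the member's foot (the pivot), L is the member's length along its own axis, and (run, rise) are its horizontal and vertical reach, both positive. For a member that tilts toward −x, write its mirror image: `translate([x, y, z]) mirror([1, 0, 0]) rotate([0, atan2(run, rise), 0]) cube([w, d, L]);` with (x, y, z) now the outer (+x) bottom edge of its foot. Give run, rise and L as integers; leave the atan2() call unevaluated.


translate([320, 0, 600]) cube([87, 840, 72]);
translate([0, 112, 0]) rotate([0, atan2(320, 600), 0]) cube([27, 40, 680]);
translate([727, 112, 0]) mirror([1, 0, 0]) rotate([0, atan2(320, 600), 0]) cube([27, 40, 680]);
translate([0, 688, 0]) rotate([0, atan2(320, 600), 0]) cube([27, 40, 680]);
translate([727, 688, 0]) mirror([1, 0, 0]) rotate([0, atan2(320, 600), 0]) cube([27, 40, 680]);


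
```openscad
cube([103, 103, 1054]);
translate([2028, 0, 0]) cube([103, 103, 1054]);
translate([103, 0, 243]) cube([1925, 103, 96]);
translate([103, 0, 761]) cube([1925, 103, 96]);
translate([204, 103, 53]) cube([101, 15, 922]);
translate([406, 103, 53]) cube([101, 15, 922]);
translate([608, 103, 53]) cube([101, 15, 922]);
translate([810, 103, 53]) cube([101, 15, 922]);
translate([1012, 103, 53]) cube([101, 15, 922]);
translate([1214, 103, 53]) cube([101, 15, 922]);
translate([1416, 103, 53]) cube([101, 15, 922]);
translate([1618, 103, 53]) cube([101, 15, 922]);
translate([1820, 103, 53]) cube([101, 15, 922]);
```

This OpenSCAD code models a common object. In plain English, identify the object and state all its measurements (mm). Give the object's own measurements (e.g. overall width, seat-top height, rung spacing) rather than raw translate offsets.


A fence section. Two 103×103 mm posts, 1054 mm tall, stand on the floor with a clear span of 1925 mm between their inner faces. Two horizontal rails of 103×96 mm section span the gap between the posts with their undersides at z = 243 mm and z = 761 mm, flush with the posts' −y face. 9 pickets, each 101 mm wide, 15 mm thick and 922 mm tall, are fixed to the +y face of the rails with their bottoms at z = 53 mm, spaced across the span with a 101 mm gap after the −x post and between neighbouring pickets, with 107 mm left before the +x post.


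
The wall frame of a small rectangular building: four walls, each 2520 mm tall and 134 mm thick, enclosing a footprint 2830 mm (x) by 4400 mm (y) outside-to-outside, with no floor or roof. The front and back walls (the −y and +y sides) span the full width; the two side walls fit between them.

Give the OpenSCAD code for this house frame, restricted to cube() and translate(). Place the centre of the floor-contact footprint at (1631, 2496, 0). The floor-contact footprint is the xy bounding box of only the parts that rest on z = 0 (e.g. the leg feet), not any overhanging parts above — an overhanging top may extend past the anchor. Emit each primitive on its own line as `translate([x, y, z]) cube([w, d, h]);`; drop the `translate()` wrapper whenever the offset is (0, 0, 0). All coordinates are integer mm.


translate([216, 296, 0]) cube([2830, 134, 2520]);
translate([216, 4562, 0]) cube([2830, 134, 2520]);
translate([216, 430, 0]) cube([134, 4132, 2520]);
translate([2912, 430, 0]) cube([134, 4132, 2520]);


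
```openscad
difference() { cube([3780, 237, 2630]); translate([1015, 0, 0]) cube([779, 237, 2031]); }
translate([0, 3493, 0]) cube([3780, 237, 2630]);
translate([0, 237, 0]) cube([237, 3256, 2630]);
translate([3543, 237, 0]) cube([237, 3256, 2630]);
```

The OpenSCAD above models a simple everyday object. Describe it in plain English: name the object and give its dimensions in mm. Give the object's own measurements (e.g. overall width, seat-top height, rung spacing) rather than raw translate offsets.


A single room: four walls, each 2630 mm tall and 237 mm thick, enclosing an outside footprint 3780×3730 mm (x × y), no floor or roof. The front and back walls (−y and +y sides) run the full x-width; the side walls fit between their inner faces. A door opening 779 mm wide and 2031 mm tall is cut through the front wall from the floor up, its −x edge 1015 mm from the wall's −x end.


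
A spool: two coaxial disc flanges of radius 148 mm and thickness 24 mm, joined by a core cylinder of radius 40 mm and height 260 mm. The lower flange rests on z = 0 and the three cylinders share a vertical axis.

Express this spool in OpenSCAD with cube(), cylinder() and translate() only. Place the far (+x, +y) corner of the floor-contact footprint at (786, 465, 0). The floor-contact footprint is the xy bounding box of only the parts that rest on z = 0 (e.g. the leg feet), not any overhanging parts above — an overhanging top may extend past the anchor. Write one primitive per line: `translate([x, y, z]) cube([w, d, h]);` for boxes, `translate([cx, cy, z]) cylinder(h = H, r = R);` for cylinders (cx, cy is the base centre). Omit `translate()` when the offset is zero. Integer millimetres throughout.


translate([638, 317, 0]) cylinder(h = 24, r = 148);
translate([638, 317, 24]) cylinder(h = 260, r = 40);
translate([638, 317, 284]) cylinder(h = 24, r = 148);


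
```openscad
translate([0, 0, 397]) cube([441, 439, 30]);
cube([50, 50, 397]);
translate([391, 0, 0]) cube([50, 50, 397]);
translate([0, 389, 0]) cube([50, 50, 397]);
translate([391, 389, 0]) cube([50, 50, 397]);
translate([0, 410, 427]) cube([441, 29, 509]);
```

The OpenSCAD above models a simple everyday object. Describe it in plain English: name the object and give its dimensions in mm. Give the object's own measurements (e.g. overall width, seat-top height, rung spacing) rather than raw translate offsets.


A chair. The seat is a 441×439×30 mm slab with its top at z = 427 mm, on four 50×50 mm corner legs (flush with the seat edges, standing on z = 0). A flat backrest 29 mm thick, 509 mm tall, spans the full seat width and rises from the seat top along its +y edge, rear face flush with the rear of the seat.


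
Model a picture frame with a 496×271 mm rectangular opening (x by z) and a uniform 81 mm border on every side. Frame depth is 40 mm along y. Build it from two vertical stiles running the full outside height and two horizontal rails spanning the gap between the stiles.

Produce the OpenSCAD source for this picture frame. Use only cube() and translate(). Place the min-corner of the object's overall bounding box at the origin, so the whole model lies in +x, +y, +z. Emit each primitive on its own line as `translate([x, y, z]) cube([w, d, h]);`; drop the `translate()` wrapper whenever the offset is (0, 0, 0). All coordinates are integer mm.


cube([81, 40, 433]);
translate([577, 0, 0]) cube([81, 40, 433]);
translate([81, 0, 0]) cube([496, 40, 81]);
translate([81, 0, 352]) cube([496, 40, 81]);


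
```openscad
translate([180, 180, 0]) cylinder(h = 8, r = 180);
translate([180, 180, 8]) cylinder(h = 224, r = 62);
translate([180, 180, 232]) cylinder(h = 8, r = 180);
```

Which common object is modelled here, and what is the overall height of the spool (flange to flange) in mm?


A spool. The overall height is 240 mm.

Three coaxial cylinders, large–small–large — a spool. Two 8 mm flanges and a 224 mm core give 8 + 224 + 8 = 240 mm.


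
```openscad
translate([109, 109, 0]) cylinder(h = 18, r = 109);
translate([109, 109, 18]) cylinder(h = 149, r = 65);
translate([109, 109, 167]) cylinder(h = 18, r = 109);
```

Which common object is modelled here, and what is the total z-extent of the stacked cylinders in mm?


A spool. The overall height is 185 mm.

Three coaxial cylinders, large–small–large — a spool. Two 18 mm flanges and a 149 mm core give 18 + 149 + 18 = 185 mm.


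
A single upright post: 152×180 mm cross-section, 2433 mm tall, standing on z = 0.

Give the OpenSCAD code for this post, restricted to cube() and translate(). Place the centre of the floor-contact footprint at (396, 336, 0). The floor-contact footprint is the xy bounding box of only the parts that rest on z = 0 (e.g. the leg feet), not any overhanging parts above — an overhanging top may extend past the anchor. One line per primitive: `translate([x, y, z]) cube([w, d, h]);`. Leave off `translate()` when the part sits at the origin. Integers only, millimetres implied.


translate([320, 246, 0]) cube([152, 180, 2433]);


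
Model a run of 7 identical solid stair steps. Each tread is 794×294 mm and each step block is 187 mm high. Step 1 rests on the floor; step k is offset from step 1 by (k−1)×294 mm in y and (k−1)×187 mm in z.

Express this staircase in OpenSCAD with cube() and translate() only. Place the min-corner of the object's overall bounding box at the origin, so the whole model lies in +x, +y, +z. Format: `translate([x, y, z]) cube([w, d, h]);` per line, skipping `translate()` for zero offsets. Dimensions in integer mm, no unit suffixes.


cube([794, 294, 187]);
translate([0, 294, 187]) cube([794, 294, 187]);
translate([0, 588, 374]) cube([794, 294, 187]);
translate([0, 882, 561]) cube([794, 294, 187]);
translate([0, 1176, 748]) cube([794, 294, 187]);
translate([0, 1470, 935]) cube([794, 294, 187]);
translate([0, 1764, 1122]) cube([794, 294, 187]);


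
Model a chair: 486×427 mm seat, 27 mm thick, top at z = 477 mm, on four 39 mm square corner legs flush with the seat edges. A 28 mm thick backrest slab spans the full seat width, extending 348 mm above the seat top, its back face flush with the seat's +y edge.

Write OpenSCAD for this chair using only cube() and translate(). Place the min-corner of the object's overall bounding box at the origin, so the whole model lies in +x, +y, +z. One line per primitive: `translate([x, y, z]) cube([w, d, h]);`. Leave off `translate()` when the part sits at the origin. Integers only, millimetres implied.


// leg_h = 477 - 27 = 450
translate([0, 0, 450]) cube([486, 427, 27]);
cube([39, 39, 450]);
translate([447, 0, 0]) cube([39, 39, 450]);
translate([0, 388, 0]) cube([39, 39, 450]);
translate([447, 388, 0]) cube([39, 39, 450]);
translate([0, 399, 477]) cube([486, 28, 348]);


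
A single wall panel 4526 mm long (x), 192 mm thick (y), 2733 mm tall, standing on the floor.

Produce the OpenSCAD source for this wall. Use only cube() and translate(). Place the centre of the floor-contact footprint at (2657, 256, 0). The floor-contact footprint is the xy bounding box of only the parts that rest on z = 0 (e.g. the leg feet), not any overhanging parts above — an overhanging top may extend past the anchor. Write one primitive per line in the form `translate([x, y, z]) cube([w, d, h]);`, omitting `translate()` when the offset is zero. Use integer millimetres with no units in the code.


translate([394, 160, 0]) cube([4526, 192, 2733]);


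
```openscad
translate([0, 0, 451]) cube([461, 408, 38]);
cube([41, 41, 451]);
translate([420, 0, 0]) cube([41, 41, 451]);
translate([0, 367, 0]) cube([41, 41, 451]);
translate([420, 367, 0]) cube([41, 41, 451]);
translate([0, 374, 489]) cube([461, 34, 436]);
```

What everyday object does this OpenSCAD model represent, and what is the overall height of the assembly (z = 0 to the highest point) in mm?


A chair. The overall height is 925 mm.

A slab on four corner posts with a tall panel at the back — a chair. The seat slab sits at z = 451 with thickness 38, and the 436 mm backrest starts at the seat top, so the overall height is 451 + 38 + 436 = 925 mm.


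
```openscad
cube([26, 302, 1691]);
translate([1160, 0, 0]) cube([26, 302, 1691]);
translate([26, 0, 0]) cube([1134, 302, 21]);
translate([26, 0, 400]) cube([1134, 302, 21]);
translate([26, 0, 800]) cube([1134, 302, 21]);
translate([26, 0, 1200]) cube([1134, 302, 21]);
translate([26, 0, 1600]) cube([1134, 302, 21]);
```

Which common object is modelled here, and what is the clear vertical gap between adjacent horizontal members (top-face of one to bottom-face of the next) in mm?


A bookshelf. The clear shelf gap is 379 mm.

Two tall side panels with 5 horizontal boards between them — a bookshelf. The first two shelf undersides are at z = 0 and z = 400; with shelf thickness 21, the clear gap is 400 − 0 − 21 = 379 mm.


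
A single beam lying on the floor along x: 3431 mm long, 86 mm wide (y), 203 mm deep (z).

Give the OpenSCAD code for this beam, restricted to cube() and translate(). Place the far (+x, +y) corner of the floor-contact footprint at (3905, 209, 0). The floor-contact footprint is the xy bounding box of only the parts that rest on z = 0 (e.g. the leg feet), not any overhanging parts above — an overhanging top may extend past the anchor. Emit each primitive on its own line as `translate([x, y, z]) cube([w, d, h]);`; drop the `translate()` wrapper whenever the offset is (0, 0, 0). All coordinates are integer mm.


translate([474, 123, 0]) cube([3431, 86, 203]);


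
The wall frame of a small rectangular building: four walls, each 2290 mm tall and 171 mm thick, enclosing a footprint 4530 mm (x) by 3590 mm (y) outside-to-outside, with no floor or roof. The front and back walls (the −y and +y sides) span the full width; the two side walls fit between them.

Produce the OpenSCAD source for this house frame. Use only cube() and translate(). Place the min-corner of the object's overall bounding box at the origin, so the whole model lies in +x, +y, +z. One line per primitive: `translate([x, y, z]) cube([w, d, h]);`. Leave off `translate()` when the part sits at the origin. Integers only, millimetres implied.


cube([4530, 171, 2290]);
translate([0, 3419, 0]) cube([4530, 171, 2290]);
translate([0, 171, 0]) cube([171, 3248, 2290]);
translate([4359, 171, 0]) cube([171, 3248, 2290]);


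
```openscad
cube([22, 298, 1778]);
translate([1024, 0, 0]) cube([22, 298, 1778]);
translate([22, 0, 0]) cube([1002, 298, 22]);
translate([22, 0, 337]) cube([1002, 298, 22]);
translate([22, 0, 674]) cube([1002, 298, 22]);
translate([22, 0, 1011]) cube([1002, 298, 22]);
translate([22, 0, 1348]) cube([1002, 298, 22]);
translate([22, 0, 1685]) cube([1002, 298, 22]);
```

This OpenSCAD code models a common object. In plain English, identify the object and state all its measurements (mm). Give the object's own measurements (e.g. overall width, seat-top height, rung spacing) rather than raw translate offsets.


An open bookshelf. Two side panels, each 22 mm thick, 298 mm deep and 1778 mm tall, stand 1046 mm apart (outside-to-outside). Between them sit 6 shelves, each 22 mm thick and 298 mm deep, spanning the full gap between the sides. The bottom shelf rests on the floor (its underside at z = 0) and the clear gap between one shelf's top and the next shelf's underside is 315 mm.


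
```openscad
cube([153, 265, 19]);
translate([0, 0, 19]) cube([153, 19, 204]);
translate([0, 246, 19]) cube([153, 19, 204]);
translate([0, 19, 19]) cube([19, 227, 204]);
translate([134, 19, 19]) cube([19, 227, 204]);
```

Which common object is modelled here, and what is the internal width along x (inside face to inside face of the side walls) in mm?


An open box. The internal width is 115 mm.

A 153×265 base slab with four walls standing on it — an open box. The base is 153 mm wide and the walls are 19 mm thick, so the internal width is 153 − 2 × 19 = 115 mm.


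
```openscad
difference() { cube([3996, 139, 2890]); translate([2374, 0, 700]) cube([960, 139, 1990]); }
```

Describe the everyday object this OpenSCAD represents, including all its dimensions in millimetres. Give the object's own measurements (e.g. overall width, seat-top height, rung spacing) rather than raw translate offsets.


A wall 3996 mm long (x), 139 mm thick (y), 2890 mm tall, with a rectangular window opening cut through it. The opening is 960 mm wide and 1990 mm tall; its sill is at z = 700 mm and its near (−x) edge is 2374 mm from the wall's −x end. The opening passes through the full wall thickness.


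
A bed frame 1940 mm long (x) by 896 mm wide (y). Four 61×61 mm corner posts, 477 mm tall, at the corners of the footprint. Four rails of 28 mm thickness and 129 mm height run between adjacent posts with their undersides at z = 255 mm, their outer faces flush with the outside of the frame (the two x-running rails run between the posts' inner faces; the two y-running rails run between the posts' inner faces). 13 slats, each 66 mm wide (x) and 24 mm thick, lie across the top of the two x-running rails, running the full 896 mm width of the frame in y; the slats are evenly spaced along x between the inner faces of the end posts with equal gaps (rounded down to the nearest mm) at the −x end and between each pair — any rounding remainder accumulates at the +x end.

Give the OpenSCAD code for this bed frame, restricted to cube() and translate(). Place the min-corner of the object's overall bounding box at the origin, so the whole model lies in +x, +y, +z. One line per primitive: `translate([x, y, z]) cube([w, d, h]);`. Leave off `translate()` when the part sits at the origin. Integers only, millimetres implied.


// slat z = rail_z + rail_h = 255 + 129 = 384
// slat gap = ⌊(1818 − 13·66) / 14⌋ = 68
cube([61, 61, 477]);
translate([0, 835, 0]) cube([61, 61, 477]);
translate([1879, 0, 0]) cube([61, 61, 477]);
translate([1879, 835, 0]) cube([61, 61, 477]);
translate([61, 0, 255]) cube([1818, 28, 129]);
translate([61, 868, 255]) cube([1818, 28, 129]);
translate([0, 61, 255]) cube([28, 774, 129]);
translate([1912, 61, 255]) cube([28, 774, 129]);
translate([129, 0, 384]) cube([66, 896, 24]);
translate([263, 0, 384]) cube([66, 896, 24]);
translate([397, 0, 384]) cube([66, 896, 24]);
translate([531, 0, 384]) cube([66, 896, 24]);
translate([665, 0, 384]) cube([66, 896, 24]);
translate([799, 0, 384]) cube([66, 896, 24]);
translate([933, 0, 384]) cube([66, 896, 24]);
translate([1067, 0, 384]) cube([66, 896, 24]);
translate([1201, 0, 384]) cube([66, 896, 24]);
translate([1335, 0, 384]) cube([66, 896, 24]);
translate([1469, 0, 384]) cube([66, 896, 24]);
translate([1603, 0, 384]) cube([66, 896, 24]);
translate([1737, 0, 384]) cube([66, 896, 24]);


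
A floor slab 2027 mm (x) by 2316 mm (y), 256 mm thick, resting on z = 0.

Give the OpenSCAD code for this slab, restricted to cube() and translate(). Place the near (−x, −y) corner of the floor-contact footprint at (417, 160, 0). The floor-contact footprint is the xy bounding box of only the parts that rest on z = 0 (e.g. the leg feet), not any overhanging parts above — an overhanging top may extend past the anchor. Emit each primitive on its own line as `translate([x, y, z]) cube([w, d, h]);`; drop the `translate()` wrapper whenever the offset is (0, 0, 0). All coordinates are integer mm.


translate([417, 160, 0]) cube([2027, 2316, 256]);


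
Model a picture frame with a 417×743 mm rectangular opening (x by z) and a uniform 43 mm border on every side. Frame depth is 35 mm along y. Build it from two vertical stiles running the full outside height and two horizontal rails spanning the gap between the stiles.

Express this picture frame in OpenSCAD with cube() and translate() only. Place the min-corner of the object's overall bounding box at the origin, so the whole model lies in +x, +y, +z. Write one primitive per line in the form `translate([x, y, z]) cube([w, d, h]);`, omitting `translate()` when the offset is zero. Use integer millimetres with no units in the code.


cube([43, 35, 829]);
translate([460, 0, 0]) cube([43, 35, 829]);
translate([43, 0, 0]) cube([417, 35, 43]);
translate([43, 0, 786]) cube([417, 35, 43]);


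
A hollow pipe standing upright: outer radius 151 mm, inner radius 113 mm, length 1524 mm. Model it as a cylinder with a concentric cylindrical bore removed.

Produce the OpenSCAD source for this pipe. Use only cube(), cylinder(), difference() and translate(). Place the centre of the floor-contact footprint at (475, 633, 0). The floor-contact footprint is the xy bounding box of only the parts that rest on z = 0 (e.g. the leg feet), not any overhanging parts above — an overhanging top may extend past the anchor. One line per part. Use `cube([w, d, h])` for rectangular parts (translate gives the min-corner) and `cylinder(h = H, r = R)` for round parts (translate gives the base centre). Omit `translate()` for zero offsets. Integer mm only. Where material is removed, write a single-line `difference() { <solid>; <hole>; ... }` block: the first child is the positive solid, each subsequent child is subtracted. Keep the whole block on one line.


difference() { translate([475, 633, 0]) cylinder(h = 1524, r = 151); translate([475, 633, 0]) cylinder(h = 1524, r = 113); }


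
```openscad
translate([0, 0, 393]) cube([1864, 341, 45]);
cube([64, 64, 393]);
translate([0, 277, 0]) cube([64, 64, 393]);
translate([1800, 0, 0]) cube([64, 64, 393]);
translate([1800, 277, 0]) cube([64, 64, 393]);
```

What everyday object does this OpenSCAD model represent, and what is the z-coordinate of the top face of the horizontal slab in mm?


A bench. The seat-top height is 438 mm.

A long slab on four corner posts — a bench. The slab sits at z = 393 with thickness 45, so the top is 393 + 45 = 438 mm.


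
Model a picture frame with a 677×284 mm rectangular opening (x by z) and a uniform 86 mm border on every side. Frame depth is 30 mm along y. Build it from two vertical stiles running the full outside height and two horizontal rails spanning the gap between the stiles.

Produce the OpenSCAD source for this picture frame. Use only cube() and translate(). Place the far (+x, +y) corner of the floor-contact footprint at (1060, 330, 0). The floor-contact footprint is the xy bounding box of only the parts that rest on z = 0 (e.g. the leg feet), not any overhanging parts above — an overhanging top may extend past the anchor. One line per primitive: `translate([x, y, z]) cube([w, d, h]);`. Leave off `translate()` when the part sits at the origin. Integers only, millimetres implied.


translate([211, 300, 0]) cube([86, 30, 456]);
translate([974, 300, 0]) cube([86, 30, 456]);
translate([297, 300, 0]) cube([677, 30, 86]);
translate([297, 300, 370]) cube([677, 30, 86]);


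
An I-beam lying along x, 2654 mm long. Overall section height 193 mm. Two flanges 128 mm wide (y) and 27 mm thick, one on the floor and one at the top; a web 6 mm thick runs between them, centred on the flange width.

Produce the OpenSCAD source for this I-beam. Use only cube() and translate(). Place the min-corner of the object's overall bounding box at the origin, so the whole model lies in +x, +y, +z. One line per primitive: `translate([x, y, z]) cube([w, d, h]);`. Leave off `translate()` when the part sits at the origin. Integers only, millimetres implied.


cube([2654, 128, 27]);
translate([0, 61, 27]) cube([2654, 6, 139]);
translate([0, 0, 166]) cube([2654, 128, 27]);


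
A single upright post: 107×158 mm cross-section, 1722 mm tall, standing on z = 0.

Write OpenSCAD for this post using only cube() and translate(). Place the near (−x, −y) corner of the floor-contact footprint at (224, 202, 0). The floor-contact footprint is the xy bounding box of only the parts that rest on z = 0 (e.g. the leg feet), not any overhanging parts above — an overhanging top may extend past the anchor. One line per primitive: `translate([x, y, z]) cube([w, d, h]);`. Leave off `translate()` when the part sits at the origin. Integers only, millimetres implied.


translate([224, 202, 0]) cube([107, 158, 1722]);


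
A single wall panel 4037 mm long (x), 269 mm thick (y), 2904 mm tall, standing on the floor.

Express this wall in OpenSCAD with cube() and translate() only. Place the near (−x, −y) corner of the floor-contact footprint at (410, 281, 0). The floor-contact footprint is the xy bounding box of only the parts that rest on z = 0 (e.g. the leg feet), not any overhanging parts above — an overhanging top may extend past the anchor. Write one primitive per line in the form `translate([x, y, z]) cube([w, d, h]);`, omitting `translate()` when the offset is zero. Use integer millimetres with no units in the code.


translate([410, 281, 0]) cube([4037, 269, 2904]);


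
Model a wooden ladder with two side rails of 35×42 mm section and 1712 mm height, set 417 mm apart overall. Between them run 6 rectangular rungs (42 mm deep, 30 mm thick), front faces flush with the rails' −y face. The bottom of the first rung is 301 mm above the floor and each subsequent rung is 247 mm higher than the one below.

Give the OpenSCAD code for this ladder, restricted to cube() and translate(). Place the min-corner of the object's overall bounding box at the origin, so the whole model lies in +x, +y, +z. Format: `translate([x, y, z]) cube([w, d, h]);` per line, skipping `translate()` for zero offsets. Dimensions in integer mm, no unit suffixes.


// rung span = 417 - 2*35 = 347
// rung[k] z = 301 + k*247
cube([35, 42, 1712]);
translate([382, 0, 0]) cube([35, 42, 1712]);
translate([35, 0, 301]) cube([347, 42, 30]);
translate([35, 0, 548]) cube([347, 42, 30]);
translate([35, 0, 795]) cube([347, 42, 30]);
translate([35, 0, 1042]) cube([347, 42, 30]);
translate([35, 0, 1289]) cube([347, 42, 30]);
translate([35, 0, 1536]) cube([347, 42, 30]);


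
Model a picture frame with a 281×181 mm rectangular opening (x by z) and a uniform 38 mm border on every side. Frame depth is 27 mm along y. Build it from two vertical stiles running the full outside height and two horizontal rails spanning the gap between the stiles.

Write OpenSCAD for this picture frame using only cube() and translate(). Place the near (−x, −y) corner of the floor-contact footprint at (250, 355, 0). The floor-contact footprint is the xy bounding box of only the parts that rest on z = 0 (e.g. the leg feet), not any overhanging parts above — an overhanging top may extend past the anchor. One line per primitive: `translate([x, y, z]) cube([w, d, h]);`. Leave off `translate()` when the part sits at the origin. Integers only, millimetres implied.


translate([250, 355, 0]) cube([38, 27, 257]);
translate([569, 355, 0]) cube([38, 27, 257]);
translate([288, 355, 0]) cube([281, 27, 38]);
translate([288, 355, 219]) cube([281, 27, 38]);


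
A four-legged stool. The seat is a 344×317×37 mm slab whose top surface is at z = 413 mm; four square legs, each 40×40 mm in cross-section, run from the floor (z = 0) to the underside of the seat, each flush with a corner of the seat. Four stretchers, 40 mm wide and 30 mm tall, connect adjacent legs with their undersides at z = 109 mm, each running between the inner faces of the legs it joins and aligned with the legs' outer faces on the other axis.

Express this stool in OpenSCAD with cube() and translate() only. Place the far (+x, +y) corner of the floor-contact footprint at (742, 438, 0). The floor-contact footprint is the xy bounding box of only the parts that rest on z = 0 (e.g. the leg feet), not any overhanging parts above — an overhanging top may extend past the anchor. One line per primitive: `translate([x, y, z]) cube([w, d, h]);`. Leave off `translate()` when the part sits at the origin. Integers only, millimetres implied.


translate([398, 121, 376]) cube([344, 317, 37]);
translate([398, 121, 0]) cube([40, 40, 376]);
translate([702, 121, 0]) cube([40, 40, 376]);
translate([398, 398, 0]) cube([40, 40, 376]);
translate([702, 398, 0]) cube([40, 40, 376]);
translate([438, 121, 109]) cube([264, 40, 30]);
translate([438, 398, 109]) cube([264, 40, 30]);
translate([398, 161, 109]) cube([40, 237, 30]);
translate([702, 161, 109]) cube([40, 237, 30]);


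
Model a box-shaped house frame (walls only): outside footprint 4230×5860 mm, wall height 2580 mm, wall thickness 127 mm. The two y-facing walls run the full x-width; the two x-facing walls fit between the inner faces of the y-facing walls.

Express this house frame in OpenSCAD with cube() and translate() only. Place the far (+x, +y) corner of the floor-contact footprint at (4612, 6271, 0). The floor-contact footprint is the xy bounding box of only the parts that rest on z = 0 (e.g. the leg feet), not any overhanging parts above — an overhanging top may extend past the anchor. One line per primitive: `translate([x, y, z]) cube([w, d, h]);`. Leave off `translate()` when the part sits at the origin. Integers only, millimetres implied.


translate([382, 411, 0]) cube([4230, 127, 2580]);
translate([382, 6144, 0]) cube([4230, 127, 2580]);
translate([382, 538, 0]) cube([127, 5606, 2580]);
translate([4485, 538, 0]) cube([127, 5606, 2580]);


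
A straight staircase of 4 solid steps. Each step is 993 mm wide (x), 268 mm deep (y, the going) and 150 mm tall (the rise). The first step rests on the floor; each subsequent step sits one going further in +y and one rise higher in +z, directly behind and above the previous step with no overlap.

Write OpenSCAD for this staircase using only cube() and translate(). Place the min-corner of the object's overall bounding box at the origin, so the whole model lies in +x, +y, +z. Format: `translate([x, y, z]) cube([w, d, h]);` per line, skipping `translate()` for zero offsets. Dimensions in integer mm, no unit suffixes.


cube([993, 268, 150]);
translate([0, 268, 150]) cube([993, 268, 150]);
translate([0, 536, 300]) cube([993, 268, 150]);
translate([0, 804, 450]) cube([993, 268, 150]);


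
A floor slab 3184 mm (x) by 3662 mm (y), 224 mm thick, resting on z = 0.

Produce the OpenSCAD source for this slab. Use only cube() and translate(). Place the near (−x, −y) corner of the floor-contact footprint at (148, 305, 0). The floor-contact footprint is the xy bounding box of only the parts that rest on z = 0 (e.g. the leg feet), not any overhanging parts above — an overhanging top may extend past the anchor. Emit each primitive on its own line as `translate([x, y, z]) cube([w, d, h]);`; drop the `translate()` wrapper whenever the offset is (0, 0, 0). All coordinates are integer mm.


translate([148, 305, 0]) cube([3184, 3662, 224]);


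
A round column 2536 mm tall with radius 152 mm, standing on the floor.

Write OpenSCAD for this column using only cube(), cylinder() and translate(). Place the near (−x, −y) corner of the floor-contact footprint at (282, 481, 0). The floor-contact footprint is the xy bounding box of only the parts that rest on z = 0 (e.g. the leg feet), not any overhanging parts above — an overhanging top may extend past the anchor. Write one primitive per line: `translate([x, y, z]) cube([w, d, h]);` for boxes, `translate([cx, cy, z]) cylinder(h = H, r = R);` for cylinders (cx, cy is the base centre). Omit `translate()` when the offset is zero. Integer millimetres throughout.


translate([434, 633, 0]) cylinder(h = 2536, r = 152);


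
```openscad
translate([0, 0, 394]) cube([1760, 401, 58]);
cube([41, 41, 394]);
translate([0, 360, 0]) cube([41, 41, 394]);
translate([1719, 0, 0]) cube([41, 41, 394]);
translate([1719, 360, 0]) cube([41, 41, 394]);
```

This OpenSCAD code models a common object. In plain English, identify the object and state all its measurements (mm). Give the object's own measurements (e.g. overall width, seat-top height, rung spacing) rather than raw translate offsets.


A long wooden bench with a 1760 mm (x) × 401 mm (y) seat, 58 mm thick, its top surface 452 mm above the floor. Four 41 mm square legs at the seat corners, flush with the edges, run from z = 0 to the seat underside.


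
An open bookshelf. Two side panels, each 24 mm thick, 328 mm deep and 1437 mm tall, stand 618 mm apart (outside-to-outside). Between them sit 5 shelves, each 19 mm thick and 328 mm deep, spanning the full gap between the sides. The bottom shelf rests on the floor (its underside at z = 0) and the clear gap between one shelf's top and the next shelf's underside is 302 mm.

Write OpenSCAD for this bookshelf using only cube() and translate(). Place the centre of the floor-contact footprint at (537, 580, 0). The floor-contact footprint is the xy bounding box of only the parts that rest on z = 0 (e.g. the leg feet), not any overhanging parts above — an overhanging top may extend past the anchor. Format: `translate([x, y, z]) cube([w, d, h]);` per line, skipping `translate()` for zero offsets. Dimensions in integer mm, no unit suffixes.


translate([228, 416, 0]) cube([24, 328, 1437]);
translate([822, 416, 0]) cube([24, 328, 1437]);
translate([252, 416, 0]) cube([570, 328, 19]);
translate([252, 416, 321]) cube([570, 328, 19]);
translate([252, 416, 642]) cube([570, 328, 19]);
translate([252, 416, 963]) cube([570, 328, 19]);
translate([252, 416, 1284]) cube([570, 328, 19]);


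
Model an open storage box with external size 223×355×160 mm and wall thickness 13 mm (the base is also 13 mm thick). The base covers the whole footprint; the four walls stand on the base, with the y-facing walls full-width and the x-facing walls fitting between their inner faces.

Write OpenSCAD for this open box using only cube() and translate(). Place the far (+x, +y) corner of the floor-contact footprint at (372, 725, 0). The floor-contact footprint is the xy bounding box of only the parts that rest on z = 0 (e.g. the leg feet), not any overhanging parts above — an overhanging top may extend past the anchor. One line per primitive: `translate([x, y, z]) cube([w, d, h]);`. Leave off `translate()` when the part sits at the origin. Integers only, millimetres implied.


translate([149, 370, 0]) cube([223, 355, 13]);
translate([149, 370, 13]) cube([223, 13, 147]);
translate([149, 712, 13]) cube([223, 13, 147]);
translate([149, 383, 13]) cube([13, 329, 147]);
translate([359, 383, 13]) cube([13, 329, 147]);


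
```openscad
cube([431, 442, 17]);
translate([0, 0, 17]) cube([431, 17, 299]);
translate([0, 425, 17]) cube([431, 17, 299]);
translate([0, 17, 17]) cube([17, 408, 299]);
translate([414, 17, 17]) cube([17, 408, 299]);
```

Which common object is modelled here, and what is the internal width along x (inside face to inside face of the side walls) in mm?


An open box. The internal width is 397 mm.

A 431×442 base slab with four walls standing on it — an open box. The base is 431 mm wide and the walls are 17 mm thick, so the internal width is 431 − 2 × 17 = 397 mm.


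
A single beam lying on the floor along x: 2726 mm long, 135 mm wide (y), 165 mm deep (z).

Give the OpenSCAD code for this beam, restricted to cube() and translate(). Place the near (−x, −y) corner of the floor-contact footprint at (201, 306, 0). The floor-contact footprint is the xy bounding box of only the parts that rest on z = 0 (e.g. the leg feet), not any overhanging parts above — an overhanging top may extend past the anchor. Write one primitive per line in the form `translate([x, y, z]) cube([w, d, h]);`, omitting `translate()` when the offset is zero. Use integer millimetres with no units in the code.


translate([201, 306, 0]) cube([2726, 135, 165]);


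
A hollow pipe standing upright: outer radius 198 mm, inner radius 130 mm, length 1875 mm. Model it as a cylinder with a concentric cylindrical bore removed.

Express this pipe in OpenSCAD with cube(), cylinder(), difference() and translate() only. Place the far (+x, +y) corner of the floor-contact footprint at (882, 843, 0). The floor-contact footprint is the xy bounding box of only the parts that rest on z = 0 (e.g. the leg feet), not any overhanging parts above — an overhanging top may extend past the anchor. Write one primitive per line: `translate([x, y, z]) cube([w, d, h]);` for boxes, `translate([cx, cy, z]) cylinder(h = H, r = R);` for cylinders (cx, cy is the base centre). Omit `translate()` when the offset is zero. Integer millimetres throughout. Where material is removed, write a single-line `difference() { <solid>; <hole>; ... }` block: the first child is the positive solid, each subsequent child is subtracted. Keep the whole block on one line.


difference() { translate([684, 645, 0]) cylinder(h = 1875, r = 198); translate([684, 645, 0]) cylinder(h = 1875, r = 130); }


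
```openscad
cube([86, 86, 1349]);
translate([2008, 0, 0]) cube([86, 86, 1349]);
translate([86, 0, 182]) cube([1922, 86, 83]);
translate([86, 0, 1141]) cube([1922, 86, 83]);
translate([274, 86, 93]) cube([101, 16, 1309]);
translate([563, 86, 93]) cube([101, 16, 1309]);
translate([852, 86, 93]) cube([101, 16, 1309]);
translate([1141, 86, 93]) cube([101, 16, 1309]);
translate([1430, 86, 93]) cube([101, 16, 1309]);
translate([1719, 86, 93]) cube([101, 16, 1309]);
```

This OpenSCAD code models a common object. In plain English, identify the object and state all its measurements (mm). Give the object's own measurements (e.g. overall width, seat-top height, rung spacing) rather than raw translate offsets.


A fence section. Two 86×86 mm posts, 1349 mm tall, stand on the floor with a clear span of 1922 mm between their inner faces. Two horizontal rails of 86×83 mm section span the gap between the posts with their undersides at z = 182 mm and z = 1141 mm, flush with the posts' −y face. 6 pickets, each 101 mm wide, 16 mm thick and 1309 mm tall, are fixed to the +y face of the rails with their bottoms at z = 93 mm, spaced across the span with a 188 mm gap after the −x post and between neighbouring pickets and before the +x post.


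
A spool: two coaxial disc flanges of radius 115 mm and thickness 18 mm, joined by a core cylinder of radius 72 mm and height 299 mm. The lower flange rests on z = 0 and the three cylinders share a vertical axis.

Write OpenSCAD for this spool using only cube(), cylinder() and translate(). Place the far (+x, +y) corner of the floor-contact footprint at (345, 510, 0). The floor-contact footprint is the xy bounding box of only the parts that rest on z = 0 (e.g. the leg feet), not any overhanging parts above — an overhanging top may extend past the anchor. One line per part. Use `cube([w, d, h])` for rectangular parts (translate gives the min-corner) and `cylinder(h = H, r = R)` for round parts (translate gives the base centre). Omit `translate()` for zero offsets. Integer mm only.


translate([230, 395, 0]) cylinder(h = 18, r = 115);
translate([230, 395, 18]) cylinder(h = 299, r = 72);
translate([230, 395, 317]) cylinder(h = 18, r = 115);
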